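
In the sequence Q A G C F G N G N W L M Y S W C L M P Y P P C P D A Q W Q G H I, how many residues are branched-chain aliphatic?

3

Valine (V), leucine (L), and isoleucine (I) are the branched-chain amino acids.
Matching residues: L11, L17, I32.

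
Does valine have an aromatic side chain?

No

Phenylalanine (F), tryptophan (W), and tyrosine (Y) have aromatic ring side chains.
Valine is not in this group.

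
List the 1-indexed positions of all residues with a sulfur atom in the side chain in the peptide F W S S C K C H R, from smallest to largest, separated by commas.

5, 7

The sulfur-bearing residues are cysteine (–SH) and methionine (–S–CH₃).
Matching residues: C5, C7.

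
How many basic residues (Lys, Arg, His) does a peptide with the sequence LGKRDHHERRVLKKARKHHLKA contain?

Matching residues: K3, R4, H6, H7, R9, R10, K13, K14, R16, K17, H18, H19, K21.

13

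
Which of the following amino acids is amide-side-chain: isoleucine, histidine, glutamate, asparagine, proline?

asparagine

Only N (asparagine) and Q (glutamine) carry a side-chain carboxamide.
Of the listed options, only asparagine belongs to this group.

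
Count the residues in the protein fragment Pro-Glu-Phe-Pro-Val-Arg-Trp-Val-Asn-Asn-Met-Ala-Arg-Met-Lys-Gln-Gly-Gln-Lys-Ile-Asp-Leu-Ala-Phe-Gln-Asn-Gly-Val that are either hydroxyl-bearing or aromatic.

Hydroxyl-bearing: S, T, Y. Aromatic: F, W, Y.
Hydroxyl-bearing residues here: none (0).
Aromatic residues here: Phe3, Trp7, Phe24 (3).
(Y belongs to both groups, but none appear in this sequence.) Total = 0 + 3 = 3.

3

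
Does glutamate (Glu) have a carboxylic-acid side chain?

Only D (aspartate) and E (glutamate) carry a side-chain carboxylic acid.
Glutamate is in this group.

Yes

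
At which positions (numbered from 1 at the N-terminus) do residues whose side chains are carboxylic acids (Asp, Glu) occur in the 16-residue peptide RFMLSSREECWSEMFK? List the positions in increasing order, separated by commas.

Matching residues: E8, E9, E13.

8, 9, 13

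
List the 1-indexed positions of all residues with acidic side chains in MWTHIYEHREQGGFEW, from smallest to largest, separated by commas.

7, 10, 15

Aspartate (D) and glutamate (E) have carboxylic-acid side chains and are the acidic amino acids.
Matching residues: E7, E10, E15.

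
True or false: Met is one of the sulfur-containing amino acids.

Only Cys (C) and Met (M) have a sulfur atom in the side chain.
Methionine is in this group.

True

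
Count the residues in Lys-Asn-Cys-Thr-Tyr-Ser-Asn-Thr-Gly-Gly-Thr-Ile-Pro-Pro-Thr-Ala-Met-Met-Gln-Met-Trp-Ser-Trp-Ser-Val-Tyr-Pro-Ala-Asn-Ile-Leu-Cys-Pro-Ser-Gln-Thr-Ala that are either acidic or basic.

1

Acidic: D, E. Basic: H, K, R.
Acidic residues here: none (0).
Basic residues here: Lys1 (1).
The two groups share no amino acid, so total = 0 + 1 = 1.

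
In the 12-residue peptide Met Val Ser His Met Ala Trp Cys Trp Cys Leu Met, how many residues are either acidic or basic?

Acidic: D, E. Basic: H, K, R.
Acidic residues here: none (0).
Basic residues here: His4 (1).
The two groups share no amino acid, so total = 0 + 1 = 1.

1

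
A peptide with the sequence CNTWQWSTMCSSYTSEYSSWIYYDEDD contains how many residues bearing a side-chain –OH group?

The –OH-bearing residues are Ser, Thr (aliphatic alcohols), and Tyr (phenol).
Matching residues: T3, S7, T8, S11, S12, Y13, T14, S15, Y17, S18, S19, Y22, Y23.

13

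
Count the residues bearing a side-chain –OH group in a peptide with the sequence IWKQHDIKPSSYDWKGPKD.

3

Serine (S), threonine (T), and tyrosine (Y) each carry a hydroxyl group on the side chain.
Matching residues: S10, S11, Y12.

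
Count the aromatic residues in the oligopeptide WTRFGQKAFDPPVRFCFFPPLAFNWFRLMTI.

9

The aromatic amino acids are Phe (F, benzyl), Trp (W, indole), and Tyr (Y, phenol).
Matching residues: W1, F4, F9, F15, F17, F18, F23, W25, F26.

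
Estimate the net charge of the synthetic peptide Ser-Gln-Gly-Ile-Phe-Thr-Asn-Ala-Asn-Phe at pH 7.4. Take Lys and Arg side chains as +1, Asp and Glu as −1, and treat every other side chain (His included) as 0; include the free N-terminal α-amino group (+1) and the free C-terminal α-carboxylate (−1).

0

Positive (K, R): none → +0.
Negative (D, E): none → −0.
The N-terminus (+1) and C-terminus (−1) cancel.
Net charge = (+0) + (−0) = 0.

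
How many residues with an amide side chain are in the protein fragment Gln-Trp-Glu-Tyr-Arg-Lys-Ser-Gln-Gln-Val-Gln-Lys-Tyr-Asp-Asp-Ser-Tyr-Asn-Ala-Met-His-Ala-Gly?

Asparagine (N) and glutamine (Q) have uncharged amide side chains.
Matching residues: Gln1, Gln8, Gln9, Gln11, Asn18.

5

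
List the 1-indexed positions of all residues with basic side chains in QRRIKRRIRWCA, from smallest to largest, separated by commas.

K, R, and H are the three residues with basic side chains (ε-amine, guanidinium, and imidazole respectively).
Matching residues: R2, R3, K5, R6, R7, R9.

2, 3, 5, 6, 7, 9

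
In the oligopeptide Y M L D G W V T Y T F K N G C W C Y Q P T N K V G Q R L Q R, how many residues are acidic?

Only D (aspartate) and E (glutamate) carry a side-chain carboxylic acid.
Matching residues: D4.

1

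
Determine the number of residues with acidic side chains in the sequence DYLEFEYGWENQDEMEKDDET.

The acidic residues are Asp (D) and Glu (E), whose side chains end in a carboxylate group.
Matching residues: D1, E4, E6, E10, D13, E14, E16, D18, D19, E20.

10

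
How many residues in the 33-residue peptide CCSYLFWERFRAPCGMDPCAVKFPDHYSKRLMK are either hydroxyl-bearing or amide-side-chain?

4

Hydroxyl-bearing: S, T, Y. Amide-side-chain: N, Q.
Hydroxyl-bearing residues here: S3, Y4, Y27, S28 (4).
Amide-side-chain residues here: none (0).
The two groups share no amino acid, so total = 4 + 0 = 4.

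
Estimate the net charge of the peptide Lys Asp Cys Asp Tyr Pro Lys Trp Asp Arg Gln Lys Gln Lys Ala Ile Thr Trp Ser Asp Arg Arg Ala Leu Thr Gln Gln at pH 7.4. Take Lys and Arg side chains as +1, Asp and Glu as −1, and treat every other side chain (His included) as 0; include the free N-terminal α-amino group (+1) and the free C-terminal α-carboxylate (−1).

Positive (K, R): Lys1, Lys7, Arg10, Lys12, Lys14, Arg21, Arg22 → +7.
Negative (D, E): Asp2, Asp4, Asp9, Asp20 → −4.
The N-terminus (+1) and C-terminus (−1) cancel.
Net charge = (+7) + (−4) = +3.

+3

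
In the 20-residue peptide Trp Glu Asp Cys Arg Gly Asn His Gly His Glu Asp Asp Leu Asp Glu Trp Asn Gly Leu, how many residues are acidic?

7

Only D (aspartate) and E (glutamate) carry a side-chain carboxylic acid.
Matching residues: Glu2, Asp3, Glu11, Asp12, Asp13, Asp15, Glu16.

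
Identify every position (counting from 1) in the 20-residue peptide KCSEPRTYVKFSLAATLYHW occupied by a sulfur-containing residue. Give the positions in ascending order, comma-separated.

2

Cysteine (C, thiol) and methionine (M, thioether) are the two sulfur-containing amino acids.
Matching residues: C2.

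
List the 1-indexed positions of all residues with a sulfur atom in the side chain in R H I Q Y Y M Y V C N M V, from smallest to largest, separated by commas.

7, 10, 12

Cysteine (C, thiol) and methionine (M, thioether) are the two sulfur-containing amino acids.
Matching residues: M7, C10, M12.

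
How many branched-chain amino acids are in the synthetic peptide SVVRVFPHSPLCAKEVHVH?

6

Valine (V), leucine (L), and isoleucine (I) are the branched-chain amino acids.
Matching residues: V2, V3, V5, L11, V16, V18.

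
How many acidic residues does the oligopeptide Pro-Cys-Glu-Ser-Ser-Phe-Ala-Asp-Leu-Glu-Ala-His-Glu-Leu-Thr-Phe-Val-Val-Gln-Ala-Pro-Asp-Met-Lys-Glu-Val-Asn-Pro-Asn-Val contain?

6

The acidic residues are Asp (D) and Glu (E), whose side chains end in a carboxylate group.
Matching residues: Glu3, Asp8, Glu10, Glu13, Asp22, Glu25.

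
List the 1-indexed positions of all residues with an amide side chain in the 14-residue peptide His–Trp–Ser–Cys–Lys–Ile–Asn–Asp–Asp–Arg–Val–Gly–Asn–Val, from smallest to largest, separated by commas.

The amide-side-chain residues are Asn (N) and Gln (Q).
Matching residues: Asn7, Asn13.

7, 13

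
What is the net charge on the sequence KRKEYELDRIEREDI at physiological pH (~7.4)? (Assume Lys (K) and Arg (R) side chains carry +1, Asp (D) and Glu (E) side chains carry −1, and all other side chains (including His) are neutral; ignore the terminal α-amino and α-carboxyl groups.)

Positive (K, R): K1, R2, K3, R9, R12 → +5.
Negative (D, E): E4, E6, D8, E11, E13, D14 → −6.
Net charge = (+5) + (−6) = −1.

-1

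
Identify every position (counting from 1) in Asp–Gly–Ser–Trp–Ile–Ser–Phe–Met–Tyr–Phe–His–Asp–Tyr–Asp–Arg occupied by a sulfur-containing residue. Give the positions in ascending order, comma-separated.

Only Cys (C) and Met (M) have a sulfur atom in the side chain.
Matching residues: Met8.

8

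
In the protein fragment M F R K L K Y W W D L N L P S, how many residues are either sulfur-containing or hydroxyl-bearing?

Sulfur-containing: C, M. Hydroxyl-bearing: S, T, Y.
Sulfur-containing residues here: M1 (1).
Hydroxyl-bearing residues here: Y7, S15 (2).
The two groups share no amino acid, so total = 1 + 2 = 3.

3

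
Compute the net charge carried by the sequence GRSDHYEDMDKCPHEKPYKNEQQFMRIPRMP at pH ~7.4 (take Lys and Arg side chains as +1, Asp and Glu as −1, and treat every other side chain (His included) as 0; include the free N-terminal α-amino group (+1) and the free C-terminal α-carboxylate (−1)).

0

Positive (K, R): R2, K11, K16, K19, R26, R29 → +6.
Negative (D, E): D4, E7, D8, D10, E15, E21 → −6.
The N-terminus (+1) and C-terminus (−1) cancel.
Net charge = (+6) + (−6) = 0.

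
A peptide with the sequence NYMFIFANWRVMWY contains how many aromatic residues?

6

The aromatic amino acids are Phe (F, benzyl), Trp (W, indole), and Tyr (Y, phenol).
Matching residues: Y2, F4, F6, W9, W13, Y14.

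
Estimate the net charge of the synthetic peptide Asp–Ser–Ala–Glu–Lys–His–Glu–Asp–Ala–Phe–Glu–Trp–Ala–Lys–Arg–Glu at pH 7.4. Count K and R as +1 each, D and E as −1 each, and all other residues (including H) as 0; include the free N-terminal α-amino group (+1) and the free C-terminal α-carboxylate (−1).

Positive (K, R): Lys5, Lys14, Arg15 → +3.
Negative (D, E): Asp1, Glu4, Glu7, Asp8, Glu11, Glu16 → −6.
The N-terminus (+1) and C-terminus (−1) cancel.
Net charge = (+3) + (−6) = −3.

-3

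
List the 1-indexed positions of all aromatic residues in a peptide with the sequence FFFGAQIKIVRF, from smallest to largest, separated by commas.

Phenylalanine (F), tryptophan (W), and tyrosine (Y) have aromatic ring side chains.
Matching residues: F1, F2, F3, F12.

1, 2, 3, 12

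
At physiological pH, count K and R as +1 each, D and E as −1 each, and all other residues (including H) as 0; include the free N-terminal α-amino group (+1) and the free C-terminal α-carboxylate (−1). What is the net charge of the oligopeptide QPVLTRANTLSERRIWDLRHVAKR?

Positive (K, R): R6, R13, R14, R19, K23, R24 → +6.
Negative (D, E): E12, D17 → −2.
The N-terminus (+1) and C-terminus (−1) cancel.
Net charge = (+6) + (−2) = +4.

+4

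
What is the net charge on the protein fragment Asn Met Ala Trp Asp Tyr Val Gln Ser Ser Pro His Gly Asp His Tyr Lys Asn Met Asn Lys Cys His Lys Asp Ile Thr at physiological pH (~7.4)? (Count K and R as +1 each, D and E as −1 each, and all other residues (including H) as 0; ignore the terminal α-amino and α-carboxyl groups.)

Positive (K, R): Lys17, Lys21, Lys24 → +3.
Negative (D, E): Asp5, Asp14, Asp25 → −3.
Net charge = (+3) + (−3) = 0.

0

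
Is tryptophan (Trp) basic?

The basic amino acids are Lys (K), Arg (R), and His (H).
Tryptophan is not in this group.

No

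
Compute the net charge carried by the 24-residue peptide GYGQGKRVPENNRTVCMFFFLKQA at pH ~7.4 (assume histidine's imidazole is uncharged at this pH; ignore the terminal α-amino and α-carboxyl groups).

The side chains ionized at physiological pH are Lys/Arg (+1) and Asp/Glu (−1); with His treated as neutral, nothing else contributes.
Positive (K, R): K6, R7, R13, K22 → +4.
Negative (D, E): E10 → −1.
Net charge = (+4) + (−1) = +3.

+3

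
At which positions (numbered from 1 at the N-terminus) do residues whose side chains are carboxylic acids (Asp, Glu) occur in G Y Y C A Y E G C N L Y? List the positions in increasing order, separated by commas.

7

Matching residues: E7.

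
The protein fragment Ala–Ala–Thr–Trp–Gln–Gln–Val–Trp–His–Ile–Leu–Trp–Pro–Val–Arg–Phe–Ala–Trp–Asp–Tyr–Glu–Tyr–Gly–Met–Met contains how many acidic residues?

Only D (aspartate) and E (glutamate) carry a side-chain carboxylic acid.
Matching residues: Asp19, Glu21.

2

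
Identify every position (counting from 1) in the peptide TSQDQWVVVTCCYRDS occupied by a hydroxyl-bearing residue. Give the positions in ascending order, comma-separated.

Matching residues: T1, S2, T10, Y13, S16.

1, 2, 10, 13, 16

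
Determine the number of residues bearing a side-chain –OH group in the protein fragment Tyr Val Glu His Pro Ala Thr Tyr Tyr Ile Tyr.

The –OH-bearing residues are Ser, Thr (aliphatic alcohols), and Tyr (phenol).
Matching residues: Tyr1, Thr7, Tyr8, Tyr9, Tyr11.

5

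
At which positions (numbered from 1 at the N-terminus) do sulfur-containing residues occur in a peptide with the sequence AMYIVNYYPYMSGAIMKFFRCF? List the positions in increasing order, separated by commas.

2, 11, 16, 21

Only Cys (C) and Met (M) have a sulfur atom in the side chain.
Matching residues: M2, M11, M16, C21.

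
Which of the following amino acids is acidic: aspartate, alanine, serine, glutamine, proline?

aspartate

Aspartate (D) and glutamate (E) have carboxylic-acid side chains and are the acidic amino acids.
Of the listed options, only aspartate belongs to this group.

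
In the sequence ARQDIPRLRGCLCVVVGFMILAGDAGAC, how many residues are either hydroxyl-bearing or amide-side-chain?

Hydroxyl-bearing: S, T, Y. Amide-side-chain: N, Q.
Hydroxyl-bearing residues here: none (0).
Amide-side-chain residues here: Q3 (1).
The two groups share no amino acid, so total = 0 + 1 = 1.

1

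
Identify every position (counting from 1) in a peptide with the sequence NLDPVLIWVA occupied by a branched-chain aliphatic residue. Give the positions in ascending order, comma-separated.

Valine (V), leucine (L), and isoleucine (I) are the branched-chain amino acids.
Matching residues: L2, V5, L6, I7, V9.

2, 5, 6, 7, 9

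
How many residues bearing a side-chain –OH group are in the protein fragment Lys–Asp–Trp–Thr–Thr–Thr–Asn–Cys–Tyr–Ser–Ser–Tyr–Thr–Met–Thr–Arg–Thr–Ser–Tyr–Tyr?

13

The –OH-bearing residues are Ser, Thr (aliphatic alcohols), and Tyr (phenol).
Matching residues: Thr4, Thr5, Thr6, Tyr9, Ser10, Ser11, Tyr12, Thr13, Thr15, Thr17, Ser18, Tyr19, Tyr20.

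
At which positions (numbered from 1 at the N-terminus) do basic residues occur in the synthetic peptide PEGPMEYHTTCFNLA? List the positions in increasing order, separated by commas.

K, R, and H are the three residues with basic side chains (ε-amine, guanidinium, and imidazole respectively).
Matching residues: H8.

8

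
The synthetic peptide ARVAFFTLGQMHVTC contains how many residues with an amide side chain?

Asparagine (N) and glutamine (Q) have uncharged amide side chains.
Matching residues: Q10.

1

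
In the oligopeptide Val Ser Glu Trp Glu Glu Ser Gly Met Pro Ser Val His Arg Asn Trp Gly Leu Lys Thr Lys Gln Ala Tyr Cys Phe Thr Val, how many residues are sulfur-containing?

2

Only Cys (C) and Met (M) have a sulfur atom in the side chain.
Matching residues: Met9, Cys25.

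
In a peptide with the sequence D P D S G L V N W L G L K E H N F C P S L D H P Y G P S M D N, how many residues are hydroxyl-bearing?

S, T, and Y are the three residues with a side-chain hydroxyl.
Matching residues: S4, S20, Y25, S28.

4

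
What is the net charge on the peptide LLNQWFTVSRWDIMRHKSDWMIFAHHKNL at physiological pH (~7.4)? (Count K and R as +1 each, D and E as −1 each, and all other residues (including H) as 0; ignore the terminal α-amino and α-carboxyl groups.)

+2

Positive (K, R): R10, R15, K17, K27 → +4.
Negative (D, E): D12, D19 → −2.
Net charge = (+4) + (−2) = +2.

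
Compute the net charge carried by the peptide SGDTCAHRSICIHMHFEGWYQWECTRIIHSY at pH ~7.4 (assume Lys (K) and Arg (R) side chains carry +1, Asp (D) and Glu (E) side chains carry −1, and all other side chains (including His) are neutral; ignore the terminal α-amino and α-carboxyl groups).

Positive (K, R): R8, R26 → +2.
Negative (D, E): D3, E17, E23 → −3.
Net charge = (+2) + (−3) = −1.

-1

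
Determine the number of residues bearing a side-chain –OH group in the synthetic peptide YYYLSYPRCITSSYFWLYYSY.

13

The –OH-bearing residues are Ser, Thr (aliphatic alcohols), and Tyr (phenol).
Matching residues: Y1, Y2, Y3, S5, Y6, T11, S12, S13, Y14, Y18, Y19, S20, Y21.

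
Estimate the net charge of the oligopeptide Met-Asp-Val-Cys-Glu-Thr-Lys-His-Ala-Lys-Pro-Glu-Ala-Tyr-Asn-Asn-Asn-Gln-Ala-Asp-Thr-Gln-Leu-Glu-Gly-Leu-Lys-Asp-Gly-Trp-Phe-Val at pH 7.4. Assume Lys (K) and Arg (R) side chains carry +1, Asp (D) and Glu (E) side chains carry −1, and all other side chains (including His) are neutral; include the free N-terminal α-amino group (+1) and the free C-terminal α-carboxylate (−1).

Positive (K, R): Lys7, Lys10, Lys27 → +3.
Negative (D, E): Asp2, Glu5, Glu12, Asp20, Glu24, Asp28 → −6.
The N-terminus (+1) and C-terminus (−1) cancel.
Net charge = (+3) + (−6) = −3.

-3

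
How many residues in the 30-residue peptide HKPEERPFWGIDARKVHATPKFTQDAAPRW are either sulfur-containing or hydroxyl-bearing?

2

Sulfur-containing: C, M. Hydroxyl-bearing: S, T, Y.
Sulfur-containing residues here: none (0).
Hydroxyl-bearing residues here: T19, T23 (2).
The two groups share no amino acid, so total = 0 + 2 = 2.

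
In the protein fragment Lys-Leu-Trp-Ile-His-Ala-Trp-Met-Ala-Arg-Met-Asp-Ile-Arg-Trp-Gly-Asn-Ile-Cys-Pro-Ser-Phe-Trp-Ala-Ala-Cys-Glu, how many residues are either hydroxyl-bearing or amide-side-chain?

Hydroxyl-bearing: S, T, Y. Amide-side-chain: N, Q.
Hydroxyl-bearing residues here: Ser21 (1).
Amide-side-chain residues here: Asn17 (1).
The two groups share no amino acid, so total = 1 + 1 = 2.

2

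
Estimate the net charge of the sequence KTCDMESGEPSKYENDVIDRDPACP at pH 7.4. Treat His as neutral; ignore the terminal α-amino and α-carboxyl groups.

-4

At pH ~7.4 the Lys and Arg side chains are protonated (+1), the Asp and Glu side chains are deprotonated (−1), and with His taken as neutral all other side chains carry no charge.
Positive (K, R): K1, K12, R20 → +3.
Negative (D, E): D4, E6, E9, E14, D16, D19, D21 → −7.
Net charge = (+3) + (−7) = −4.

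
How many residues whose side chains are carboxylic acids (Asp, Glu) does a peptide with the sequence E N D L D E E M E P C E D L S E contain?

9

Matching residues: E1, D3, D5, E6, E7, E9, E12, D13, E16.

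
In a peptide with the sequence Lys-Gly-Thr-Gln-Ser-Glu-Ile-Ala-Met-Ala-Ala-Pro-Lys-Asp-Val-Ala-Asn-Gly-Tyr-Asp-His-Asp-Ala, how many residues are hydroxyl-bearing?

3

S, T, and Y are the three residues with a side-chain hydroxyl.
Matching residues: Thr3, Ser5, Tyr19.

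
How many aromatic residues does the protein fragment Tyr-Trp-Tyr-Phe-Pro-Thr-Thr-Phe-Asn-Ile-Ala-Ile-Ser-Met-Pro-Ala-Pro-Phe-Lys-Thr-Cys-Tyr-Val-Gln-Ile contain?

7

The aromatic amino acids are Phe (F, benzyl), Trp (W, indole), and Tyr (Y, phenol).
Matching residues: Tyr1, Trp2, Tyr3, Phe4, Phe8, Phe18, Tyr22.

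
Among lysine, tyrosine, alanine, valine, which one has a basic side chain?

K, R, and H are the three residues with basic side chains (ε-amine, guanidinium, and imidazole respectively).
Of the listed options, only lysine belongs to this group.

lysine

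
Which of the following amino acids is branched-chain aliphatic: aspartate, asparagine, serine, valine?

valine

V, L, and I make up the branched-chain aliphatic group.
Of the listed options, only valine belongs to this group.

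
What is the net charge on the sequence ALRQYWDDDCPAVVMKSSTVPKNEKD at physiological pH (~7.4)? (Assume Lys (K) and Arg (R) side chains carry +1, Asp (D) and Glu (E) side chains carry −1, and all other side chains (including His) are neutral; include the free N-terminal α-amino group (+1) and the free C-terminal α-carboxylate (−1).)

-1

Positive (K, R): R3, K16, K22, K25 → +4.
Negative (D, E): D7, D8, D9, E24, D26 → −5.
The N-terminus (+1) and C-terminus (−1) cancel.
Net charge = (+4) + (−5) = −1.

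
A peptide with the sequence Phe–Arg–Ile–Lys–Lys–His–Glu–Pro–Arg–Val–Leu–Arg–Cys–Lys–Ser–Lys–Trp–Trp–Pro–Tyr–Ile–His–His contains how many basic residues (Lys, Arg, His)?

10

Matching residues: Arg2, Lys4, Lys5, His6, Arg9, Arg12, Lys14, Lys16, His22, His23.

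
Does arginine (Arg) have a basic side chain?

The basic amino acids are Lys (K), Arg (R), and His (H).
Arginine is in this group.

Yes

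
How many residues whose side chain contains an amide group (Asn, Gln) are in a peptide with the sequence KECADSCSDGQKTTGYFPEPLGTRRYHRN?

Matching residues: Q11, N29.

2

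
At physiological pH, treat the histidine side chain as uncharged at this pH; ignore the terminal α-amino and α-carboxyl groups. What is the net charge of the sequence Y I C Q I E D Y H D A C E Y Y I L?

Near pH 7.4, K and R contribute +1 each, D and E contribute −1 each, and every other side chain (His included, as stated) is uncharged.
Positive (K, R): none → +0.
Negative (D, E): E6, D7, D10, E13 → −4.
Net charge = (+0) + (−4) = −4.

-4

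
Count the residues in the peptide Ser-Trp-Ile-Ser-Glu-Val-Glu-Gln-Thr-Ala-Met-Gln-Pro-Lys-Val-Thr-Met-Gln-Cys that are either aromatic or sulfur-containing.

Aromatic: F, W, Y. Sulfur-containing: C, M.
Aromatic residues here: Trp2 (1).
Sulfur-containing residues here: Met11, Met17, Cys19 (3).
The two groups share no amino acid, so total = 1 + 3 = 4.

4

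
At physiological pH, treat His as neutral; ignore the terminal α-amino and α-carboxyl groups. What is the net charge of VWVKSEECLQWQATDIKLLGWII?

-1

At pH ~7.4 the Lys and Arg side chains are protonated (+1), the Asp and Glu side chains are deprotonated (−1), and with His taken as neutral all other side chains carry no charge.
Positive (K, R): K4, K17 → +2.
Negative (D, E): E6, E7, D15 → −3.
Net charge = (+2) + (−3) = −1.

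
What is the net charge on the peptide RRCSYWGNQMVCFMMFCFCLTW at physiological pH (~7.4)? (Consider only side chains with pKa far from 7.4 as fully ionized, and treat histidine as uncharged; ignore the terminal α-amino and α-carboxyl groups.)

+2

At pH ~7.4 the Lys and Arg side chains are protonated (+1), the Asp and Glu side chains are deprotonated (−1), and with His taken as neutral all other side chains carry no charge.
Positive (K, R): R1, R2 → +2.
Negative (D, E): none → −0.
Net charge = (+2) + (−0) = +2.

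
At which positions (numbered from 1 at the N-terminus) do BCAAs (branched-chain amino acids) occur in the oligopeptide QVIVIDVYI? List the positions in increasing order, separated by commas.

2, 3, 4, 5, 7, 9

The BCAAs are Val, Leu, and Ile — aliphatic side chains with a branch point.
Matching residues: V2, I3, V4, I5, V7, I9.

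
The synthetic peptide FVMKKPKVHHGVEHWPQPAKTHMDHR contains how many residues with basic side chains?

10

Lysine (K), arginine (R), and histidine (H) have basic, nitrogen-containing side chains.
Matching residues: K4, K5, K7, H9, H10, H14, K20, H22, H25, R26.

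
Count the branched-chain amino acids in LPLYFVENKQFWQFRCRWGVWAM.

Valine (V), leucine (L), and isoleucine (I) are the branched-chain amino acids.
Matching residues: L1, L3, V6, V20.

4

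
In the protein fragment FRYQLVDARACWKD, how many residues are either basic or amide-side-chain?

Basic: H, K, R. Amide-side-chain: N, Q.
Basic residues here: R2, R9, K13 (3).
Amide-side-chain residues here: Q4 (1).
The two groups share no amino acid, so total = 3 + 1 = 4.

4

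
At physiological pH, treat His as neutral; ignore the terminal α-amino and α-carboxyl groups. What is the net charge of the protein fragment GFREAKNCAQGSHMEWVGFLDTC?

-1

At pH ~7.4 the Lys and Arg side chains are protonated (+1), the Asp and Glu side chains are deprotonated (−1), and with His taken as neutral all other side chains carry no charge.
Positive (K, R): R3, K6 → +2.
Negative (D, E): E4, E15, D21 → −3.
Net charge = (+2) + (−3) = −1.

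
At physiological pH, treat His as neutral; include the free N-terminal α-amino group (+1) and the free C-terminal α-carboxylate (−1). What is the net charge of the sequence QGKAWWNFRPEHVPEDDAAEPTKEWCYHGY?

-3

Near pH 7.4, K and R contribute +1 each, D and E contribute −1 each, and every other side chain (His included, as stated) is uncharged.
Positive (K, R): K3, R9, K23 → +3.
Negative (D, E): E11, E15, D16, D17, E20, E24 → −6.
The N-terminus (+1) and C-terminus (−1) cancel.
Net charge = (+3) + (−6) = −3.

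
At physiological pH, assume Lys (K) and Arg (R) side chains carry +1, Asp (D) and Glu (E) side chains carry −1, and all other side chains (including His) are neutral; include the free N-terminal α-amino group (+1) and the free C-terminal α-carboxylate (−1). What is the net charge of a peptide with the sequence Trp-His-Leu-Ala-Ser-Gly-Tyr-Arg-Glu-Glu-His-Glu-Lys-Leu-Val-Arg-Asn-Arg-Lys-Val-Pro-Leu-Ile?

+2

Positive (K, R): Arg8, Lys13, Arg16, Arg18, Lys19 → +5.
Negative (D, E): Glu9, Glu10, Glu12 → −3.
The N-terminus (+1) and C-terminus (−1) cancel.
Net charge = (+5) + (−3) = +2.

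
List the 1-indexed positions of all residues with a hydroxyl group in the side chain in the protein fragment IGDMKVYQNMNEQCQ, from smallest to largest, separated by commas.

7

Serine (S), threonine (T), and tyrosine (Y) each carry a hydroxyl group on the side chain.
Matching residues: Y7.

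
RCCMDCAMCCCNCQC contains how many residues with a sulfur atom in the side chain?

10

The sulfur-bearing residues are cysteine (–SH) and methionine (–S–CH₃).
Matching residues: C2, C3, M4, C6, M8, C9, C10, C11, C13, C15.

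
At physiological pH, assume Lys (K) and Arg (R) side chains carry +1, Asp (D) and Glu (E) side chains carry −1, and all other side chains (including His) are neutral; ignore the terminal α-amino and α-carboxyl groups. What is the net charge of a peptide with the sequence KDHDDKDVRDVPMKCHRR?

Positive (K, R): K1, K6, R9, K14, R17, R18 → +6.
Negative (D, E): D2, D4, D5, D7, D10 → −5.
Net charge = (+6) + (−5) = +1.

+1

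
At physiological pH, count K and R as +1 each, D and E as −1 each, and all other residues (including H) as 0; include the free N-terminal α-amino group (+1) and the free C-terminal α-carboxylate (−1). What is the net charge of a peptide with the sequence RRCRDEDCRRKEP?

Positive (K, R): R1, R2, R4, R9, R10, K11 → +6.
Negative (D, E): D5, E6, D7, E12 → −4.
The N-terminus (+1) and C-terminus (−1) cancel.
Net charge = (+6) + (−4) = +2.

+2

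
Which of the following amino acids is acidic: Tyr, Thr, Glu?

Glu

Only D (aspartate) and E (glutamate) carry a side-chain carboxylic acid.
Of the listed options, only Glu belongs to this group.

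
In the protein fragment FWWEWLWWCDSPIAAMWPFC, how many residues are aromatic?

Phenylalanine (F), tryptophan (W), and tyrosine (Y) have aromatic ring side chains.
Matching residues: F1, W2, W3, W5, W7, W8, W17, F19.

8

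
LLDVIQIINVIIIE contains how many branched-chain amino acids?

10

The BCAAs are Val, Leu, and Ile — aliphatic side chains with a branch point.
Matching residues: L1, L2, V4, I5, I7, I8, V10, I11, I12, I13.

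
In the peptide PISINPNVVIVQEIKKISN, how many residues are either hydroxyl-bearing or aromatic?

Hydroxyl-bearing: S, T, Y. Aromatic: F, W, Y.
Hydroxyl-bearing residues here: S3, S18 (2).
Aromatic residues here: none (0).
(Y belongs to both groups, but none appear in this sequence.) Total = 2 + 0 = 2.

2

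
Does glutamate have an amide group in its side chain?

No

The amide-side-chain residues are Asn (N) and Gln (Q).
Glutamate is not in this group.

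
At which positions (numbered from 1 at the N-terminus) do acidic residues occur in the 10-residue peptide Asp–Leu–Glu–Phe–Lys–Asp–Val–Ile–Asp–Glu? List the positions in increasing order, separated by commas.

The acidic residues are Asp (D) and Glu (E), whose side chains end in a carboxylate group.
Matching residues: Asp1, Glu3, Asp6, Asp9, Glu10.

1, 3, 6, 9, 10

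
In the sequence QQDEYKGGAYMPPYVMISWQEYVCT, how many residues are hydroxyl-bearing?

6

The –OH-bearing residues are Ser, Thr (aliphatic alcohols), and Tyr (phenol).
Matching residues: Y5, Y10, Y14, S18, Y22, T25.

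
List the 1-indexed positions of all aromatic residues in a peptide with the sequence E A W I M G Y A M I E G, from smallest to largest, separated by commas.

Phenylalanine (F), tryptophan (W), and tyrosine (Y) have aromatic ring side chains.
Matching residues: W3, Y7.

3, 7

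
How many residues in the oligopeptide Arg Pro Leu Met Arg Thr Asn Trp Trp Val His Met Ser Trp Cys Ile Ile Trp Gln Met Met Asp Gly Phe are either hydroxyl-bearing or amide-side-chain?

Hydroxyl-bearing: S, T, Y. Amide-side-chain: N, Q.
Hydroxyl-bearing residues here: Thr6, Ser13 (2).
Amide-side-chain residues here: Asn7, Gln19 (2).
The two groups share no amino acid, so total = 2 + 2 = 4.

4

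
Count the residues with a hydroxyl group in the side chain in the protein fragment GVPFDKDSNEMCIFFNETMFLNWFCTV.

3

The –OH-bearing residues are Ser, Thr (aliphatic alcohols), and Tyr (phenol).
Matching residues: S8, T18, T26.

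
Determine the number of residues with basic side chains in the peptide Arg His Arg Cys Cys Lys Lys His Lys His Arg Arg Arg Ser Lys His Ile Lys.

K, R, and H are the three residues with basic side chains (ε-amine, guanidinium, and imidazole respectively).
Matching residues: Arg1, His2, Arg3, Lys6, Lys7, His8, Lys9, His10, Arg11, Arg12, Arg13, Lys15, His16, Lys18.

14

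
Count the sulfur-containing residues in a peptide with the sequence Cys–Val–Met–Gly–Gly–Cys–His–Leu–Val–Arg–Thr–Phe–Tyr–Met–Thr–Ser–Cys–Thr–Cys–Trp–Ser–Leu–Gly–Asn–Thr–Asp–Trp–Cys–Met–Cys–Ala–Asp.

9

Cysteine (C, thiol) and methionine (M, thioether) are the two sulfur-containing amino acids.
Matching residues: Cys1, Met3, Cys6, Met14, Cys17, Cys19, Cys28, Met29, Cys30.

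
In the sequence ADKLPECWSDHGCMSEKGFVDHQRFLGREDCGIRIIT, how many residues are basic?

Lysine (K), arginine (R), and histidine (H) have basic, nitrogen-containing side chains.
Matching residues: K3, H11, K17, H22, R24, R28, R34.

7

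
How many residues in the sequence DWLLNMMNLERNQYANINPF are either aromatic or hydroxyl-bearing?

Aromatic: F, W, Y. Hydroxyl-bearing: S, T, Y.
Aromatic residues here: W2, Y14, F20 (3).
Hydroxyl-bearing residues here: Y14 (1).
Y is in both groups, so the 1 Y residue must not be double-counted.
Total = 3 + 1 − 1 = 3.

3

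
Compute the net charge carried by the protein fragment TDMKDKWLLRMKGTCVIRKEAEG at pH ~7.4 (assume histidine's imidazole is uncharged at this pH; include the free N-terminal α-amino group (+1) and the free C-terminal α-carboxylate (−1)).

The side chains ionized at physiological pH are Lys/Arg (+1) and Asp/Glu (−1); with His treated as neutral, nothing else contributes.
Positive (K, R): K4, K6, R10, K12, R18, K19 → +6.
Negative (D, E): D2, D5, E20, E22 → −4.
The N-terminus (+1) and C-terminus (−1) cancel.
Net charge = (+6) + (−4) = +2.

+2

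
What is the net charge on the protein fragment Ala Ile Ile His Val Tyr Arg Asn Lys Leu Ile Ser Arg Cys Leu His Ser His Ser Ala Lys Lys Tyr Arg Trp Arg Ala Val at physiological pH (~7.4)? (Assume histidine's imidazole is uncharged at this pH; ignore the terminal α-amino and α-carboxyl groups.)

+7

At pH ~7.4 the Lys and Arg side chains are protonated (+1), the Asp and Glu side chains are deprotonated (−1), and with His taken as neutral all other side chains carry no charge.
Positive (K, R): Arg7, Lys9, Arg13, Lys21, Lys22, Arg24, Arg26 → +7.
Negative (D, E): none → −0.
Net charge = (+7) + (−0) = +7.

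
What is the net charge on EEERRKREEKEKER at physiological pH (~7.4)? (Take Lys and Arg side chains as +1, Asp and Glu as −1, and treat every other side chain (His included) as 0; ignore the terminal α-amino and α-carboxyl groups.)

Positive (K, R): R4, R5, K6, R7, K10, K12, R14 → +7.
Negative (D, E): E1, E2, E3, E8, E9, E11, E13 → −7.
Net charge = (+7) + (−7) = 0.

0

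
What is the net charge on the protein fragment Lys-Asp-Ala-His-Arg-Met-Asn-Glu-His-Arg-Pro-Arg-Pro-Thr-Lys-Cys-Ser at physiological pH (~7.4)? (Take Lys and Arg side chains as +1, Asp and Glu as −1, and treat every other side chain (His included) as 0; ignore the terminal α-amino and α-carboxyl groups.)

Positive (K, R): Lys1, Arg5, Arg10, Arg12, Lys15 → +5.
Negative (D, E): Asp2, Glu8 → −2.
Net charge = (+5) + (−2) = +3.

+3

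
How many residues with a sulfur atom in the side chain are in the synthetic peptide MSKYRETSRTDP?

1

Only Cys (C) and Met (M) have a sulfur atom in the side chain.
Matching residues: M1.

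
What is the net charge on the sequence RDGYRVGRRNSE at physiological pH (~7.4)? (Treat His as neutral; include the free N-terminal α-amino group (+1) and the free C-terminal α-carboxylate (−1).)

+2

At pH ~7.4 the Lys and Arg side chains are protonated (+1), the Asp and Glu side chains are deprotonated (−1), and with His taken as neutral all other side chains carry no charge.
Positive (K, R): R1, R5, R8, R9 → +4.
Negative (D, E): D2, E12 → −2.
The N-terminus (+1) and C-terminus (−1) cancel.
Net charge = (+4) + (−2) = +2.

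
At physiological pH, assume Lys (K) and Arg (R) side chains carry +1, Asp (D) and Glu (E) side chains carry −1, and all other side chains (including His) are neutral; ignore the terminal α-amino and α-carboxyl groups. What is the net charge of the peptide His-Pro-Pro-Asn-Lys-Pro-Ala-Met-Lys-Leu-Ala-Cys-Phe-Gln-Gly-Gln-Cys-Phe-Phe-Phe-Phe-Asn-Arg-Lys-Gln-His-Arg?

Positive (K, R): Lys5, Lys9, Arg23, Lys24, Arg27 → +5.
Negative (D, E): none → −0.
Net charge = (+5) + (−0) = +5.

+5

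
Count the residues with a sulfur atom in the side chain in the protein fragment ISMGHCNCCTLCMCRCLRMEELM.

10

The sulfur-bearing residues are cysteine (–SH) and methionine (–S–CH₃).
Matching residues: M3, C6, C8, C9, C12, M13, C14, C16, M19, M23.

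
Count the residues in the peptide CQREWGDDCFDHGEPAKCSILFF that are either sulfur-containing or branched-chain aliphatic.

Sulfur-containing: C, M. Branched-chain aliphatic: I, L, V.
Sulfur-containing residues here: C1, C9, C18 (3).
Branched-chain aliphatic residues here: I20, L21 (2).
The two groups share no amino acid, so total = 3 + 2 = 5.

5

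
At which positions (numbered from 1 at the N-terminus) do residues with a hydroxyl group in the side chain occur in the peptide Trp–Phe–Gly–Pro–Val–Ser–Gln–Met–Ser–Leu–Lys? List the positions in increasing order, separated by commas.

6, 9

S, T, and Y are the three residues with a side-chain hydroxyl.
Matching residues: Ser6, Ser9.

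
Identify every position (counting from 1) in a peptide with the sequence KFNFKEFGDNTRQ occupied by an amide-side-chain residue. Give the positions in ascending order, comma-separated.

Matching residues: N3, N10, Q13.

3, 10, 13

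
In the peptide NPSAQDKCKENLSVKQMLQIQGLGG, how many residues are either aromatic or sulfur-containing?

Aromatic: F, W, Y. Sulfur-containing: C, M.
Aromatic residues here: none (0).
Sulfur-containing residues here: C8, M17 (2).
The two groups share no amino acid, so total = 0 + 2 = 2.

2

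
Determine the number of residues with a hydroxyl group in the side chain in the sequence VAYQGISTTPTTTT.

S, T, and Y are the three residues with a side-chain hydroxyl.
Matching residues: Y3, S7, T8, T9, T11, T12, T13, T14.

8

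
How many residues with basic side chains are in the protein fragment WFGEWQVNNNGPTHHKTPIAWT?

K, R, and H are the three residues with basic side chains (ε-amine, guanidinium, and imidazole respectively).
Matching residues: H14, H15, K16.

3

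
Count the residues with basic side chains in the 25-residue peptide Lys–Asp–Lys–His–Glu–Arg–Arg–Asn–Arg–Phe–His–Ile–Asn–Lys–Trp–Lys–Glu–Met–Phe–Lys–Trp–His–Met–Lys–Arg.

13

The basic amino acids are Lys (K), Arg (R), and His (H).
Matching residues: Lys1, Lys3, His4, Arg6, Arg7, Arg9, His11, Lys14, Lys16, Lys20, His22, Lys24, Arg25.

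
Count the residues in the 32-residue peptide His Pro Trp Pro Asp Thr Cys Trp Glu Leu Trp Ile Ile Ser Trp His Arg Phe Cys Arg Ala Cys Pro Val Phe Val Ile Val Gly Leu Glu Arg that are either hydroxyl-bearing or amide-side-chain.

2

Hydroxyl-bearing: S, T, Y. Amide-side-chain: N, Q.
Hydroxyl-bearing residues here: Thr6, Ser14 (2).
Amide-side-chain residues here: none (0).
The two groups share no amino acid, so total = 2 + 0 = 2.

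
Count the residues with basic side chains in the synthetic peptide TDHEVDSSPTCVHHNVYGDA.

3

Lysine (K), arginine (R), and histidine (H) have basic, nitrogen-containing side chains.
Matching residues: H3, H13, H14.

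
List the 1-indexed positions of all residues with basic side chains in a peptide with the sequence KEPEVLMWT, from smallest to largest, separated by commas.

1

K, R, and H are the three residues with basic side chains (ε-amine, guanidinium, and imidazole respectively).
Matching residues: K1.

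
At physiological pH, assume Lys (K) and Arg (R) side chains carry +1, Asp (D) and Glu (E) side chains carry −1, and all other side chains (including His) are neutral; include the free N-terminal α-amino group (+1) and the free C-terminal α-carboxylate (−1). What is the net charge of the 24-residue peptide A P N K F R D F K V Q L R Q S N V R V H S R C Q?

Positive (K, R): K4, R6, K9, R13, R18, R22 → +6.
Negative (D, E): D7 → −1.
The N-terminus (+1) and C-terminus (−1) cancel.
Net charge = (+6) + (−1) = +5.

+5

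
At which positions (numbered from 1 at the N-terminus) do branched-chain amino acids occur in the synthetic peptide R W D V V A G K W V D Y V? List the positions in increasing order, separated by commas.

The BCAAs are Val, Leu, and Ile — aliphatic side chains with a branch point.
Matching residues: V4, V5, V10, V13.

4, 5, 10, 13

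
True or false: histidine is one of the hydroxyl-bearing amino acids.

False

S, T, and Y are the three residues with a side-chain hydroxyl.
Histidine is not in this group.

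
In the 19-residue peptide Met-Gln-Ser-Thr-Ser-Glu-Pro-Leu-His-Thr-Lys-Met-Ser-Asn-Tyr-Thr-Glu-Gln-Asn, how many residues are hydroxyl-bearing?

7

S, T, and Y are the three residues with a side-chain hydroxyl.
Matching residues: Ser3, Thr4, Ser5, Thr10, Ser13, Tyr15, Thr16.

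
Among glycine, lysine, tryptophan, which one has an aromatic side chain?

tryptophan

Phenylalanine (F), tryptophan (W), and tyrosine (Y) have aromatic ring side chains.
Of the listed options, only tryptophan belongs to this group.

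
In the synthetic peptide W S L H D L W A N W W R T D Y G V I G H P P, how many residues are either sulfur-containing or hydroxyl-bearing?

Sulfur-containing: C, M. Hydroxyl-bearing: S, T, Y.
Sulfur-containing residues here: none (0).
Hydroxyl-bearing residues here: S2, T13, Y15 (3).
The two groups share no amino acid, so total = 0 + 3 = 3.

3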